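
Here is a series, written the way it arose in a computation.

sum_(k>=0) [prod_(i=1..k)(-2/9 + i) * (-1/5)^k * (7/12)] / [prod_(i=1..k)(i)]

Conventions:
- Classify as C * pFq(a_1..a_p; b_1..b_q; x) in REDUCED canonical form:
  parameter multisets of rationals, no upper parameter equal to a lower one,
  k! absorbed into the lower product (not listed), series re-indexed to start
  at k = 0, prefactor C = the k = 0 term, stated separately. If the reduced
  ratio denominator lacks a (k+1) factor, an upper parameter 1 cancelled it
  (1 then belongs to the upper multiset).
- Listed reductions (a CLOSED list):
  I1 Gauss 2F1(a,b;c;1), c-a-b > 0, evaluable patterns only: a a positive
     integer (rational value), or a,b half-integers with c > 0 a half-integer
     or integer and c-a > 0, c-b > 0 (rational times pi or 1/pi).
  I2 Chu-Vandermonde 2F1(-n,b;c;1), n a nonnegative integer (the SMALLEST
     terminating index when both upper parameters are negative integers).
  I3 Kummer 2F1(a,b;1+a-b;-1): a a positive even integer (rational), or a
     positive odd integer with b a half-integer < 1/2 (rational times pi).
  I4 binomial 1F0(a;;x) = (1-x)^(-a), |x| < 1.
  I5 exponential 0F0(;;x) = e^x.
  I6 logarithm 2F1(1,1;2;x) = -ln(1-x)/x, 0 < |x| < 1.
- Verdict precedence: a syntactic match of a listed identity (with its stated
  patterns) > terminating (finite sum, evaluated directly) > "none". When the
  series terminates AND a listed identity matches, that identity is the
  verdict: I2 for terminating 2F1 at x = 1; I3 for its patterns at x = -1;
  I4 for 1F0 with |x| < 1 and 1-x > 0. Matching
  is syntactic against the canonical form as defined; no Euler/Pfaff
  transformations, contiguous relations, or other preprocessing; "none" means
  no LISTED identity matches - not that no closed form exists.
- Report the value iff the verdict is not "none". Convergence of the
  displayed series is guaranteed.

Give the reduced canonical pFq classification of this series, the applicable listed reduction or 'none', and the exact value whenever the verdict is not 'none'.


Canonical form: C = 7/12 times 1F0 with upper {7/9}, lower {-}, x = -1/5. Verdict at x = -1/5: binomial (I4) matches (the 1F0 binomial series: exponent -7/9, x = -1/5). Sum: (7/12) * (6/5)^(-7/9).

Key observation: x = (-1/5) and the product of the first k integers (C = 7/12, x = -1/5) is k!.
Step ratio: r(k) = (-1/5) * (k+7/9) / [(k+1)] ; factor over Q: parameters, x = (-1/5), and C = 7/12.


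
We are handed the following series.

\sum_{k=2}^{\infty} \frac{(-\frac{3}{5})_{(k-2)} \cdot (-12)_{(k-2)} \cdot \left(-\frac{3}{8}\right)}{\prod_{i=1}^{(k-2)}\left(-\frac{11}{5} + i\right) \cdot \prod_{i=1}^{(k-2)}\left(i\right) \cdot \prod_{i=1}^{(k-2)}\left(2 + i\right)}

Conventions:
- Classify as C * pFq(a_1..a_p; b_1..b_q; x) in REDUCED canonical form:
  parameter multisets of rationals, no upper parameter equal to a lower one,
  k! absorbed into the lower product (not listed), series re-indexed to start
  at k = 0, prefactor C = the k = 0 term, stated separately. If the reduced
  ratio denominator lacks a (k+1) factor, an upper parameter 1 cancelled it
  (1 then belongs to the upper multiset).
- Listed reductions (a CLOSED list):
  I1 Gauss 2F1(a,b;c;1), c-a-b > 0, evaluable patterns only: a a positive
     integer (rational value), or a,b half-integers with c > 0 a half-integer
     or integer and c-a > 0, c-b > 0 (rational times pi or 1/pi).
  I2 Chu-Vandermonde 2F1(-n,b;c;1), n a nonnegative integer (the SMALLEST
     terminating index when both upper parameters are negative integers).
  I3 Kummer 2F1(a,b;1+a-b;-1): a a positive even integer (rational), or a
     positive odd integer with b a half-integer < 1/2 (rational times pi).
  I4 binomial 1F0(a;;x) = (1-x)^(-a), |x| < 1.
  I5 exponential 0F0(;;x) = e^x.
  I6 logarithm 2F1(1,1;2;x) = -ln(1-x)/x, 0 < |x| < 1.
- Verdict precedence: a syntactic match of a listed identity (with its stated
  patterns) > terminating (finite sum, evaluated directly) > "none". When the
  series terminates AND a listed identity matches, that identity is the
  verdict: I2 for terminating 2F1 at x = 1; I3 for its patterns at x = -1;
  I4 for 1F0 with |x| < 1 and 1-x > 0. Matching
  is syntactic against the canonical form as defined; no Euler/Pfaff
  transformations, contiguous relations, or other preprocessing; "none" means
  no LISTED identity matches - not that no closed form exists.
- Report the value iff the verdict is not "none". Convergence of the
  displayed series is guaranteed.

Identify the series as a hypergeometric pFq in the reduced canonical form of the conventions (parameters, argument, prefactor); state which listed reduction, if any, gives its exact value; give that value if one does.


First insight: t_0 = -\frac{3}{8} here, and the product of the first k integers (prefactor -3/8) is k!.
Term ratio: r(k) = 1 * (k-12) (k-\frac{3}{5}) / [(k-\frac{6}{5}) (k+3) (k+1)] - poly over poly, x = 1 from leading terms; C = -\frac{3}{8} at k = 0.

Prefactor -\frac{3}{8}, argument 1: 2F2 with upper {-12, -\frac{3}{5}} over lower {-\frac{6}{5}, 3}. Verdict: terminating (-12 upstairs). 13 nonzero terms in all; added directly. Value: \frac{461983529390681}{485689633228800}.


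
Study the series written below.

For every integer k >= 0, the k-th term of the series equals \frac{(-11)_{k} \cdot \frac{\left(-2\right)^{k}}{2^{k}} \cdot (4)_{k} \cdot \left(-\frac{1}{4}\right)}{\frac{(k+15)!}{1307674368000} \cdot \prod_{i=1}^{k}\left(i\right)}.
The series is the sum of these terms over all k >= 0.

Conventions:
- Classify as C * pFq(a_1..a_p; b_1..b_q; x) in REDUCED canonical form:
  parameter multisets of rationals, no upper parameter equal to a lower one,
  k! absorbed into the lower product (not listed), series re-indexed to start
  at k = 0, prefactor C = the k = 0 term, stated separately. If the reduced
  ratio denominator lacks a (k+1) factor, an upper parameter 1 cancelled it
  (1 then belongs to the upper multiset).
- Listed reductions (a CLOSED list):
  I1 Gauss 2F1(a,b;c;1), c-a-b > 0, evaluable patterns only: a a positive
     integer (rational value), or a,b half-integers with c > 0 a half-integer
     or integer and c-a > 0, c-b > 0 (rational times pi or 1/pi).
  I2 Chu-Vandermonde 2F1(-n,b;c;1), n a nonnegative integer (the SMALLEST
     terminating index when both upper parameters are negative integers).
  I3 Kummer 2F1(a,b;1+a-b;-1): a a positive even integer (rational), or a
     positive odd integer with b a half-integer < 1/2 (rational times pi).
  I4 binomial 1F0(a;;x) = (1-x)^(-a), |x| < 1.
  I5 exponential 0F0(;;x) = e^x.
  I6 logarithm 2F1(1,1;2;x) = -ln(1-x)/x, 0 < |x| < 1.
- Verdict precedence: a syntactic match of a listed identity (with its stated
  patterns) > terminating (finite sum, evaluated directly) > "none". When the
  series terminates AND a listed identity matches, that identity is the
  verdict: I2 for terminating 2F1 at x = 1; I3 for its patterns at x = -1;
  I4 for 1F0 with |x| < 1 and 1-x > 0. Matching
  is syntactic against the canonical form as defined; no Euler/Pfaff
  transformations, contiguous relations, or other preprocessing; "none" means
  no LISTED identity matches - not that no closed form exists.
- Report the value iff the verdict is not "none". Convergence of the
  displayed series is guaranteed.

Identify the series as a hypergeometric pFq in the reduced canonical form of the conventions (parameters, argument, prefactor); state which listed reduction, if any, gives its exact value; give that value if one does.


At argument -1: a 2F1 with upper {-11, 4}, lower {16}, scaled by C = -\frac{1}{4}. Verdict: Kummer's theorem (I3) applies (x = -1; c = 16 equals 1+a-b for upper {-11, 4}: listed pattern). Exact value: -\frac{35}{8}.

Structural cue: t_0 being -\frac{1}{4}, the denominator's factorial ratio (C = -1/4, x = -1) is a lower Pochhammer.
Ratio: r(k) = -1 * (k-11) (k+4) / [(k+16) (k+1)] - rational in k, leading ratio -1; with t_0 = -\frac{1}{4}, classification follows.


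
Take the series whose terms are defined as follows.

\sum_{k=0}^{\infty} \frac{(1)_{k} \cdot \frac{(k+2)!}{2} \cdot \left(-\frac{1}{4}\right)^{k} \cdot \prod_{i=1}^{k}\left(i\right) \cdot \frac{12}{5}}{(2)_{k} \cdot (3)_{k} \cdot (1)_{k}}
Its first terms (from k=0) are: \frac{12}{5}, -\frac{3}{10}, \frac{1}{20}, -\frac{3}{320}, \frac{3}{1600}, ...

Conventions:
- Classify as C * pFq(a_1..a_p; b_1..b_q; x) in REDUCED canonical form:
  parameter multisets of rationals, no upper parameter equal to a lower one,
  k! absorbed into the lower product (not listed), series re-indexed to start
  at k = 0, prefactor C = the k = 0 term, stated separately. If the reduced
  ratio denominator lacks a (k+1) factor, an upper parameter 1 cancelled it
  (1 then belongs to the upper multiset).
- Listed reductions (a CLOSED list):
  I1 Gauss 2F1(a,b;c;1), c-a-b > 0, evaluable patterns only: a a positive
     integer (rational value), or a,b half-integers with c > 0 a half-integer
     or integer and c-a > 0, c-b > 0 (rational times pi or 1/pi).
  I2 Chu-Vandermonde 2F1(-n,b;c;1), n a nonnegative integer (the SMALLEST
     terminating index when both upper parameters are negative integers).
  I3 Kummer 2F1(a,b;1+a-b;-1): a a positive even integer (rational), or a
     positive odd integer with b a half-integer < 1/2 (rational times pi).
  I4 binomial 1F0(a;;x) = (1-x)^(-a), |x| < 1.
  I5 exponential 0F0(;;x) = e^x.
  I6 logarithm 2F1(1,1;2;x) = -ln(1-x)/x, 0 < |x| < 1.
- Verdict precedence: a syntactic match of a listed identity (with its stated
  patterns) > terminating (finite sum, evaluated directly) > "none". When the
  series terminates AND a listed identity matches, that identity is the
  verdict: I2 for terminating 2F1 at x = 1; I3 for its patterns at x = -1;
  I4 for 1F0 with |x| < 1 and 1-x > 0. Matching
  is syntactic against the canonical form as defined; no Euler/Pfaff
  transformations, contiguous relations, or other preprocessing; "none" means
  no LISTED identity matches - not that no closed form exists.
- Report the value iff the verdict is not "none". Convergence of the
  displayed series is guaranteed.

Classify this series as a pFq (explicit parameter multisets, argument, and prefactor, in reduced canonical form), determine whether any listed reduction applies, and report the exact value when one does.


Classification (C = \frac{12}{5}): 2F1 with upper {1, 1}, lower {2}, argument x = -\frac{1}{4}. Verdict at x = -\frac{1}{4}: the logarithmic series (I6) matches (the logarithm: parameters (1,1;2), x = -\frac{1}{4}). Hence: \frac{48}{5} \cdot \ln\left(\frac{5}{4}\right).

Key observation: t_0 = \frac{12}{5} here, and (1)_k (C = 12/5, x = -1/4) is k! itself.
Consecutive-term ratio: r(k) = -\frac{1}{4} * (k+1) (k+1) / [(k+2) (k+1)] - rational in k, leading ratio -\frac{1}{4}; with t_0 = \frac{12}{5}, classification follows.


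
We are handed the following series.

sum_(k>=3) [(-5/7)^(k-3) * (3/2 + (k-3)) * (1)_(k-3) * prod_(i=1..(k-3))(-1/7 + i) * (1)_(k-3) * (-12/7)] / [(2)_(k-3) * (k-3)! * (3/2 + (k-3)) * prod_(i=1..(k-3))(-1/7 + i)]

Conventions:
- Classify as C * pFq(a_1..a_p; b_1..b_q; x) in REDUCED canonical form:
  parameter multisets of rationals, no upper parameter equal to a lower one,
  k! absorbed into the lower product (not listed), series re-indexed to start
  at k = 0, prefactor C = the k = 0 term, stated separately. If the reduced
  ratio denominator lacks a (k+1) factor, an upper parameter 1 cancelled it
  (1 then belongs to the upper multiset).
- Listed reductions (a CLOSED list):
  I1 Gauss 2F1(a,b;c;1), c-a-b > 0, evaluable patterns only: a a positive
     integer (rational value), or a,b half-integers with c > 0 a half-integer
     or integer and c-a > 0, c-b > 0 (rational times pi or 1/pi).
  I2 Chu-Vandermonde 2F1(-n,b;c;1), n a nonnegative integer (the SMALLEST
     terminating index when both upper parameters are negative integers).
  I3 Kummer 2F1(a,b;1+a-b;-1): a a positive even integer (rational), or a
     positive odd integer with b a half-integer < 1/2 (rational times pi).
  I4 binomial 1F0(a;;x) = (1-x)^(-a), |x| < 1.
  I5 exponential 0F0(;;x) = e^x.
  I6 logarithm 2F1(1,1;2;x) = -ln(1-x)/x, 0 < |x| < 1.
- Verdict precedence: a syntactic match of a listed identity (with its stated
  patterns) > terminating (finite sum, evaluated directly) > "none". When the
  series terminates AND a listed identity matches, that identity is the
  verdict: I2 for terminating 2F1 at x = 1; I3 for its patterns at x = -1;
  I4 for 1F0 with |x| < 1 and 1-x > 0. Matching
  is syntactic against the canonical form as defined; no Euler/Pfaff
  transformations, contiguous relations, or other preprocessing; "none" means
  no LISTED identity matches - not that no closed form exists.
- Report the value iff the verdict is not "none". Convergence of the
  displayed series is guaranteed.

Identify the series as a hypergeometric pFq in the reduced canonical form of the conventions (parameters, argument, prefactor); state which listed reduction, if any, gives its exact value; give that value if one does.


First insight: t_0 being -12/7, the parameter 6/7 appears in both the upper and lower lists and cancels (alongside the other common factor).
Ratio: r(k) = (-5/7) * (k+1) (k+1) / [(k+2) (k+1)] ; factor over Q: parameters, x = (-5/7), and C = -12/7.

Classification (C = -12/7): 2F1 with upper {1, 1}, lower {2}, argument x = -5/7. Verdict: the logarithmic series (I6) fires (the logarithm: parameters (1,1;2), x = -5/7). Hence: (-12/5) * ln(12/7).


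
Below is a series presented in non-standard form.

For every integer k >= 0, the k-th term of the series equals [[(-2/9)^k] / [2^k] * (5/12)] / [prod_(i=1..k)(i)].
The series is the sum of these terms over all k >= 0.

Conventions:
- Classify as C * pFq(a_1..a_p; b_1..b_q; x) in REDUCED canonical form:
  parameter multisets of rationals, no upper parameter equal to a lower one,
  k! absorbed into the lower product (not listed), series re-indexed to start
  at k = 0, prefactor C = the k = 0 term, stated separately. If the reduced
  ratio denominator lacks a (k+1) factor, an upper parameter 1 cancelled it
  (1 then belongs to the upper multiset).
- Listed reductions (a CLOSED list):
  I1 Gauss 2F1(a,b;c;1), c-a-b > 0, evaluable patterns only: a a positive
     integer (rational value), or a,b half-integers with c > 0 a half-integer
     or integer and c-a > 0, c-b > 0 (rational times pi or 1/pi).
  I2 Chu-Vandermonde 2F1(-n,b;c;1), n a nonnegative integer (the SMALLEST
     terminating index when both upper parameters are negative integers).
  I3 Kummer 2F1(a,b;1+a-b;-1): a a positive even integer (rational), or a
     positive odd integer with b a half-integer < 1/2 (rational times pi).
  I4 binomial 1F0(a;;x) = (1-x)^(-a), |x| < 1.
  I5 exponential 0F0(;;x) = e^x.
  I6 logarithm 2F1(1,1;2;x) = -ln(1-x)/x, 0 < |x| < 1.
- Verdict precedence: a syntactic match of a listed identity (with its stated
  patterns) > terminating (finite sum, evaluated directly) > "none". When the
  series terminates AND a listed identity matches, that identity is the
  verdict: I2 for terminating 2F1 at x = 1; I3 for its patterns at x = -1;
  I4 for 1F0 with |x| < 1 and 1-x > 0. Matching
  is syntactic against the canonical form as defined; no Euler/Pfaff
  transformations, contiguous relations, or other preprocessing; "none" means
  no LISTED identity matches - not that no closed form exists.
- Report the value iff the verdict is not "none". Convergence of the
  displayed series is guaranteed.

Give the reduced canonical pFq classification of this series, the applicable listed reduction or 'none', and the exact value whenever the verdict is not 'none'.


With C = 5/12: the canonical form is 0F0(-; -; -1/9). Verdict: this is the I5 exponential reduction (the 0F0 exponential series at x = -1/9). Value: (5/12) * e^(-1/9).

Key step: x = (-1/9) and the two k-th powers (prefactor 5/12) combine into one argument.
Adjacent-term ratio: r(k) = (-1/9) * 1 / [(k+1)] - rational; roots negated = parameters, x = (-1/9), C = 5/12.


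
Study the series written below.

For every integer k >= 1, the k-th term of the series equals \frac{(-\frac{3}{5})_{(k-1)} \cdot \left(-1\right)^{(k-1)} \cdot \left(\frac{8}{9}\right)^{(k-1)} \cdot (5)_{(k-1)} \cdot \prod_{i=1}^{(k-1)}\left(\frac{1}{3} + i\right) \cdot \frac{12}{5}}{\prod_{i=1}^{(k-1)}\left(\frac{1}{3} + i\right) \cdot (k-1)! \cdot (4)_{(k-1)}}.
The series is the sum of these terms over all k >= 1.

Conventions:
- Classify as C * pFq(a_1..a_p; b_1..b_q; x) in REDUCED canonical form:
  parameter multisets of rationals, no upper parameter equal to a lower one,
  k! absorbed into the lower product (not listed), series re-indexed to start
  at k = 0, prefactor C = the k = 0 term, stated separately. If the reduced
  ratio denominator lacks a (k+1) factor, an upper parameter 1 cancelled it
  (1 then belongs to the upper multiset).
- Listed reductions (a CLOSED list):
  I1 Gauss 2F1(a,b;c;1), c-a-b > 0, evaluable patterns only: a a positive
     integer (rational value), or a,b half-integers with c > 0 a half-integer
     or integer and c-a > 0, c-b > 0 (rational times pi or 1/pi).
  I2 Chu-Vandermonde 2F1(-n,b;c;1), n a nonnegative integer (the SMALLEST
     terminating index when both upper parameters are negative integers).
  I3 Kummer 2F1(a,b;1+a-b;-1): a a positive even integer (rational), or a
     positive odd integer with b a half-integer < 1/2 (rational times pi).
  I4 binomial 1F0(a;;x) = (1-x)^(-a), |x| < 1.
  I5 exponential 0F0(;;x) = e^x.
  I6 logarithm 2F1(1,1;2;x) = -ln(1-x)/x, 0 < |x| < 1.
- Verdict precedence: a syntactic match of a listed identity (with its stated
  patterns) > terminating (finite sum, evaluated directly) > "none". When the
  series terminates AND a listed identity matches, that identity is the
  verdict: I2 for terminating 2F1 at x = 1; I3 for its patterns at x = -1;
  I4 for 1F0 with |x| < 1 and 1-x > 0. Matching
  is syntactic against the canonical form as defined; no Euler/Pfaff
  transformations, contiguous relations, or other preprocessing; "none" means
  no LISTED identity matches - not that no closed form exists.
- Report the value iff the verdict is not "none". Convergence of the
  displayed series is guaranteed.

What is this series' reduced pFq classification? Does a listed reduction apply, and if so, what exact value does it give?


This is \frac{12}{5} * 2F1(-\frac{3}{5}, 5; 4; -\frac{8}{9}) in reduced canonical form. Verdict: none here - no I1-I6 shape fits x = -\frac{8}{9} with lower {4}.

Key observation: from the first term \frac{12}{5}: the (-1)^k factor (C = 12/5) folds into the argument's sign.
Step ratio: r(k) = -\frac{8}{9} * (k-\frac{3}{5}) (k+5) / [(k+4) (k+1)] - rational in k. x = -\frac{8}{9}; t_0 = \frac{12}{5}; negate the roots.


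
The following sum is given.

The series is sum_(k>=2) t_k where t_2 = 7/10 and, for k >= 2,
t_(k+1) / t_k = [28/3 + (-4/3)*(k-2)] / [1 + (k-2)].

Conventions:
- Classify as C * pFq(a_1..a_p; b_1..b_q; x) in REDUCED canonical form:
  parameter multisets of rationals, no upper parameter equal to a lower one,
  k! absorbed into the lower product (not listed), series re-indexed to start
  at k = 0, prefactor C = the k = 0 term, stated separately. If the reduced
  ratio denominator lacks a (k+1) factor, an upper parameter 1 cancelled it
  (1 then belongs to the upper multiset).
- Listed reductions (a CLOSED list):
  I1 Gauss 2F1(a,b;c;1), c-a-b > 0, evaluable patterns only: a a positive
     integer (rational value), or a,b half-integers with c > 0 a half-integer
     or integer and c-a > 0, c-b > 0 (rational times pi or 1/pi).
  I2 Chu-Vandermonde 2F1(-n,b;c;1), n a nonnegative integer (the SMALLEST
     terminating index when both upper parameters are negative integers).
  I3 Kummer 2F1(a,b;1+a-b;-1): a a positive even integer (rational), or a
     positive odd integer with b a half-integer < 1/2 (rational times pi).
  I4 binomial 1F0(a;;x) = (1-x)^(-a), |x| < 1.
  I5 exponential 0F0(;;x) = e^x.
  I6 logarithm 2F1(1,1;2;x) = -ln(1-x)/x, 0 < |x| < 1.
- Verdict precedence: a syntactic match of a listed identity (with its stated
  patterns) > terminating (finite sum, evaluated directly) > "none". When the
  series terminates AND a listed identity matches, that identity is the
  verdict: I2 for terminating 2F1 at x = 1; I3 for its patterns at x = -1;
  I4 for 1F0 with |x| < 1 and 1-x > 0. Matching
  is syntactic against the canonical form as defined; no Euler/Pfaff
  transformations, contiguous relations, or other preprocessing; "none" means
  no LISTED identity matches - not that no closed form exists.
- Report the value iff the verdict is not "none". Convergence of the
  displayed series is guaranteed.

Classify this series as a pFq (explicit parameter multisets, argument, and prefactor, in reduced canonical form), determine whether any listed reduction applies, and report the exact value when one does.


Reduced: x = -4/3, 1F0, upper = {-7}, lower = {-}, C = 7/10. Verdict: terminating (-7 upstairs). 8 nonzero terms in all; added directly. Hence: 5764801/21870.

Key observation: x = (-4/3) and the expanded ratio factors over Q; C = 7/10, roots give parameters.
Ratio: r(k) = (-4/3) * (k-7) / [(k+1)] - poly over poly, x = (-4/3) from leading terms; C = 7/10 at k = 0.


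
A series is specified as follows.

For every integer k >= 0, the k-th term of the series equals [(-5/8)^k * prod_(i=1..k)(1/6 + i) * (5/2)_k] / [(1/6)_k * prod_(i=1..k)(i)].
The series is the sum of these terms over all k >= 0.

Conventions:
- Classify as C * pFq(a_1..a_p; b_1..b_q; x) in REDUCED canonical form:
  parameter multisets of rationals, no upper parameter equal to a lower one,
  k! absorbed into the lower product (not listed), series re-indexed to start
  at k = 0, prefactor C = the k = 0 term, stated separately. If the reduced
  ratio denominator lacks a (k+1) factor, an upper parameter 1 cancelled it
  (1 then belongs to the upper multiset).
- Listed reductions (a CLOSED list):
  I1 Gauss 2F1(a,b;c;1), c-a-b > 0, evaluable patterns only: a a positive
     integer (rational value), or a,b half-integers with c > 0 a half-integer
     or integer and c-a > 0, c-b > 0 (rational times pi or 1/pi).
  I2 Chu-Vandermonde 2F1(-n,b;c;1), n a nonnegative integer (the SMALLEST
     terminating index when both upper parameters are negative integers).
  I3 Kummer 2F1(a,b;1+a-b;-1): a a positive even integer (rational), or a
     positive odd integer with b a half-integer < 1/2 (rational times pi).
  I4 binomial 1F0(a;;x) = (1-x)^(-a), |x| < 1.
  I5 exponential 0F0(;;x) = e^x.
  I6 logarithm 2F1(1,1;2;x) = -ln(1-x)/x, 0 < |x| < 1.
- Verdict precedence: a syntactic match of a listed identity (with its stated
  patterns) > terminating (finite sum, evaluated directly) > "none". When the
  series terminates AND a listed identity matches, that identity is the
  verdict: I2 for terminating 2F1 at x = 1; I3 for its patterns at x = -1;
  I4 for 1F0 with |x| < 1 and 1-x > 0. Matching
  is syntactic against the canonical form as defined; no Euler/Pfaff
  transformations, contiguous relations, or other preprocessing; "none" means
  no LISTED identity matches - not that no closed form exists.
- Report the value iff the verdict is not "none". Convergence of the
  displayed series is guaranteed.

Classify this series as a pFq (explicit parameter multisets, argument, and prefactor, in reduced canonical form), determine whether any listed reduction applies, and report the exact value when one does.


With C = 1: the canonical form is 2F1(7/6, 5/2; 1/6; -5/8). Verdict: none here - no I1-I6 shape fits x = -5/8 with lower {1/6}.

Key observation: from the first term 1: the running product (C = 1, x = -5/8) telescopes to a rising factorial.
Ratio: r(k) = (-5/8) * (k+7/6) (k+5/2) / [(k+1/6) (k+1)] ; factor over Q: parameters, x = (-5/8), and C = 1.


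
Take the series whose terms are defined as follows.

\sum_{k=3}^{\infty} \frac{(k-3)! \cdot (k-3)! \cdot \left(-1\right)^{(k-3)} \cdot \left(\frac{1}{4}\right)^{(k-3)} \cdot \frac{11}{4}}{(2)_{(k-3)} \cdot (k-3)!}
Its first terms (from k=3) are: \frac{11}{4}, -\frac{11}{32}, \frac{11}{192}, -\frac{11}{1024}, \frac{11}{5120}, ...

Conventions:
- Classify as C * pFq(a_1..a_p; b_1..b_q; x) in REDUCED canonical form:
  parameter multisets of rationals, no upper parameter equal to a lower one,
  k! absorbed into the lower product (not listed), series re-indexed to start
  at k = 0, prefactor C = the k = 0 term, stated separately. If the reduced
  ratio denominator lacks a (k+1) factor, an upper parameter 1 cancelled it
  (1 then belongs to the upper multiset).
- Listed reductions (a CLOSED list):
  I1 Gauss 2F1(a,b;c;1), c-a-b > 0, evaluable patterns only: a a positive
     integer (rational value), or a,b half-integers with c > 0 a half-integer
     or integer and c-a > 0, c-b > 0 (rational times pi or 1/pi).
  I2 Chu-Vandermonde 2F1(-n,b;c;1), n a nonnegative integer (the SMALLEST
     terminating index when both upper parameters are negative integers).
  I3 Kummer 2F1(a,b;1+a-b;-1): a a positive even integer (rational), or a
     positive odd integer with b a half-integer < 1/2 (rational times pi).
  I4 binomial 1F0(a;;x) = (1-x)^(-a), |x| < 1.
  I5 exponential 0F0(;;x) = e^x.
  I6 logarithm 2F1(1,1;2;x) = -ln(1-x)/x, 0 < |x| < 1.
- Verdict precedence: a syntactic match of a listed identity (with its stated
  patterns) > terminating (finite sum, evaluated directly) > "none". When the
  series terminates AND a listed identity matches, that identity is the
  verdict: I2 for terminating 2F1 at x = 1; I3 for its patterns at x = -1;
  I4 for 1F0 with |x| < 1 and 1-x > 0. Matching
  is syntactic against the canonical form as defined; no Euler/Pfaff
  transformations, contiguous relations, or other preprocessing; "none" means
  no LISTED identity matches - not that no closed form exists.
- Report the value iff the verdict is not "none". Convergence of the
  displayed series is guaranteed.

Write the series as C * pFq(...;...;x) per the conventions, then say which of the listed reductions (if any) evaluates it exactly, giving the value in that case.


Prefactor \frac{11}{4}, argument -\frac{1}{4}: 2F1 with upper {1, 1} over lower {2}. Verdict (x = -\frac{1}{4}): the logarithmic series (I6) applies (the logarithm: parameters (1,1;2), x = -\frac{1}{4}). Value: 11 \cdot \ln\left(\frac{5}{4}\right).

Structural cue: x = -\frac{1}{4} and the factorial ratio (C = 11/4, x = -1/4) (k+a-1)!/(a-1)! is a rising factorial (a)_k.
Term ratio: r(k) = -\frac{1}{4} * (k+1) (k+1) / [(k+2) (k+1)] - rational; roots negated = parameters, x = -\frac{1}{4}, C = \frac{11}{4}.


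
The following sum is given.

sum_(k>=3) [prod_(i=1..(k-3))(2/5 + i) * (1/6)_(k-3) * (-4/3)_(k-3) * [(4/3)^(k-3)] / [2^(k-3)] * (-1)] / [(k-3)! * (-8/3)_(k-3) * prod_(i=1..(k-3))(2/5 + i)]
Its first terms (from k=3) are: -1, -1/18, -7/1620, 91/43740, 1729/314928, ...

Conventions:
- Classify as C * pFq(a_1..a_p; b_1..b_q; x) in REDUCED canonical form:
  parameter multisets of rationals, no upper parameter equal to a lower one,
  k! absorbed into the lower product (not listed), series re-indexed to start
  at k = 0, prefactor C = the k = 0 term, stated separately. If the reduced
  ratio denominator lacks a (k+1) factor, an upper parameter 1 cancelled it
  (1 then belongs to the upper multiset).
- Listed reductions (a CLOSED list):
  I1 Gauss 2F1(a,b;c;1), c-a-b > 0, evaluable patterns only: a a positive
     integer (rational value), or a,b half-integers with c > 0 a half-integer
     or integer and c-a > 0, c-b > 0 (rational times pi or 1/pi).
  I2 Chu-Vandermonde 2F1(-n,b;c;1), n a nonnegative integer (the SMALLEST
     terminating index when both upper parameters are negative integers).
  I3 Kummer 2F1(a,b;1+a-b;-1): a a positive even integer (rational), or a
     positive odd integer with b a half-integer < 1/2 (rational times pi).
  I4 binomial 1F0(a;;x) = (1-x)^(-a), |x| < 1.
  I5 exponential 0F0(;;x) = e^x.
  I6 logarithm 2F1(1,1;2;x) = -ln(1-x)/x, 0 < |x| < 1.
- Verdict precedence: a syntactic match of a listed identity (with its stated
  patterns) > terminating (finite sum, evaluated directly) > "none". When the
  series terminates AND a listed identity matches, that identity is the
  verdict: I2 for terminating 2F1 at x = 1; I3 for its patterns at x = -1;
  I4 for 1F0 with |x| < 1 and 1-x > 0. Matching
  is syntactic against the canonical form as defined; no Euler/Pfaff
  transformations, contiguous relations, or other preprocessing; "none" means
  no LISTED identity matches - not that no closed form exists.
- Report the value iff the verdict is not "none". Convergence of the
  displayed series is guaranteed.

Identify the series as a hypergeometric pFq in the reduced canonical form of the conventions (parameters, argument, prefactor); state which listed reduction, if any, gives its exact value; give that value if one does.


Canonical form: C = -1 times 2F1 with upper {-4/3, 1/6}, lower {-8/3}, x = 2/3. Verdict: no listed reduction: x = 2/3 and upper {-4/3, 1/6} fail every I1-I6 pattern.

Structural cue: from the first term -1: the lower running product (prefactor -1) is a rising factorial.
Ratio: r(k) = (2/3) * (k-4/3) (k+1/6) / [(k-8/3) (k+1)] - rational in k, leading ratio (2/3); with t_0 = -1, classification follows.


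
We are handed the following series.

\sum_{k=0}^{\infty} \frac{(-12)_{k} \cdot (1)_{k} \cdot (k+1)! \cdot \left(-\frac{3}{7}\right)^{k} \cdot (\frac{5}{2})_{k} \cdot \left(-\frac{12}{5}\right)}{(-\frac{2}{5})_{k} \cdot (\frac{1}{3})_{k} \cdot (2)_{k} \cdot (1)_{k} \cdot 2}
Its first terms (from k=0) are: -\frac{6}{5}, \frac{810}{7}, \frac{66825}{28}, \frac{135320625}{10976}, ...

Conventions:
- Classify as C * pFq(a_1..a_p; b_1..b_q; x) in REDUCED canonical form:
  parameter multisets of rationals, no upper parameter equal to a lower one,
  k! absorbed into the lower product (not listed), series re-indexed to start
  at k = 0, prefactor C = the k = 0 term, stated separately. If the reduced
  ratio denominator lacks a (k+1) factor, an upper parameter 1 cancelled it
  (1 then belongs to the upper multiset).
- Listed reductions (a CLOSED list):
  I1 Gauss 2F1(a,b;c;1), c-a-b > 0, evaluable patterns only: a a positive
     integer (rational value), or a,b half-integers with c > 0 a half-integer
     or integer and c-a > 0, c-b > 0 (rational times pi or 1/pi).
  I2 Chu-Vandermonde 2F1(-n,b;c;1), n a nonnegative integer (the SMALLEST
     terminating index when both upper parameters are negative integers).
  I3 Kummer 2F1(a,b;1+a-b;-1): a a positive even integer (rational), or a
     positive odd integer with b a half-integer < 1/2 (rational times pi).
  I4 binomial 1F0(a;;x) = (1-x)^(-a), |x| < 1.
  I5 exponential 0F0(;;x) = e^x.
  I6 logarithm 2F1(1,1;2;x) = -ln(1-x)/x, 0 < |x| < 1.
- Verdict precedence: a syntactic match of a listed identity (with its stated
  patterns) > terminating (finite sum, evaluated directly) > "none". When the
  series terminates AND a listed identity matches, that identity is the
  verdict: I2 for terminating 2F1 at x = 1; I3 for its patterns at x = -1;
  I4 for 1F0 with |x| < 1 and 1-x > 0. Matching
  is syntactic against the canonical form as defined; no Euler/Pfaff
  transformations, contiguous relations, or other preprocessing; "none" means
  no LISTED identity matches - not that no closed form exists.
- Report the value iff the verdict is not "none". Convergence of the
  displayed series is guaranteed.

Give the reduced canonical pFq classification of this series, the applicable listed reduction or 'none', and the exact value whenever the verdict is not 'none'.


The series (x = -\frac{3}{7}) is 3F2: upper {-12, 1, \frac{5}{2}}, lower {-\frac{2}{5}, \frac{1}{3}}, prefactor -\frac{6}{5}. Verdict: terminating at k = 12: the factor (-12)_k kills every later term; summing the 13 survivors is exact. Exact value: \frac{2492182531478432434411395569721}{15032648229458840303697920}.

Key step: with t_0 = -\frac{6}{5}, (1)_k (prefactor -6/5) is k! itself.
Adjacent-term ratio: r(k) = -\frac{3}{7} * (k-12) (k+1) (k+\frac{5}{2}) / [(k-\frac{2}{5}) (k+\frac{1}{3}) (k+1)] - poly over poly, x = -\frac{3}{7} from leading terms; C = -\frac{6}{5} at k = 0.


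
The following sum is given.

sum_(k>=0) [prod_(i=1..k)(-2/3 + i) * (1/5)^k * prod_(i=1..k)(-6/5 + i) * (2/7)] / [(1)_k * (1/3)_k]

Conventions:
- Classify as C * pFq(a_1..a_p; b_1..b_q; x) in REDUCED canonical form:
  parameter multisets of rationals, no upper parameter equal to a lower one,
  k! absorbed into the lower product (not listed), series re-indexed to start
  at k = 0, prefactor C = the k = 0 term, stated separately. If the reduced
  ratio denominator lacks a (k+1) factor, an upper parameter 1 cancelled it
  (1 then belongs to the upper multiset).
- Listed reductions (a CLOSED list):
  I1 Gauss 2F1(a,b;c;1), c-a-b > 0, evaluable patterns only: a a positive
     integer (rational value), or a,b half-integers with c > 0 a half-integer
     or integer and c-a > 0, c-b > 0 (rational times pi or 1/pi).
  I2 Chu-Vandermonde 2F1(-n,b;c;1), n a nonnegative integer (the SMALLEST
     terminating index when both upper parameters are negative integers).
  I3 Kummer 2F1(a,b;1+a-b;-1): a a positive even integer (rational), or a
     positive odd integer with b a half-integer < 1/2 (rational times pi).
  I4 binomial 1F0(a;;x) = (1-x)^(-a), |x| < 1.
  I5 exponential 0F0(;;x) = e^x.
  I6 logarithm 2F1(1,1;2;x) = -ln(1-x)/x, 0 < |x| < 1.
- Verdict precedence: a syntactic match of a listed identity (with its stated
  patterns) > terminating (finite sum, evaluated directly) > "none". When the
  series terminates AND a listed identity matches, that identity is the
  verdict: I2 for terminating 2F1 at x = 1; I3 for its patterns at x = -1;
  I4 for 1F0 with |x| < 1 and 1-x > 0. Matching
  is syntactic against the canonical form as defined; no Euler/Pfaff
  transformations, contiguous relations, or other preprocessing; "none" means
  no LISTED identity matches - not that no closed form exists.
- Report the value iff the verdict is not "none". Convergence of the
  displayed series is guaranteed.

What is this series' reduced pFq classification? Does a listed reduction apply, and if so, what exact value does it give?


Canonical form: C = 2/7 times 1F0 with upper {-1/5}, lower {-}, x = 1/5. Verdict (x = 1/5): the I4 binomial reduction applies (the 1F0 binomial series: exponent 1/5, x = 1/5). Value: (2/7) * (4/5)^(1/5).

First insight: from the first term 2/7: the running product (prefactor 2/7) telescopes to a rising factorial.
Ratio: r(k) = (1/5) * (k-1/5) / [(k+1)] ; factor over Q: parameters, x = (1/5), and C = 2/7.


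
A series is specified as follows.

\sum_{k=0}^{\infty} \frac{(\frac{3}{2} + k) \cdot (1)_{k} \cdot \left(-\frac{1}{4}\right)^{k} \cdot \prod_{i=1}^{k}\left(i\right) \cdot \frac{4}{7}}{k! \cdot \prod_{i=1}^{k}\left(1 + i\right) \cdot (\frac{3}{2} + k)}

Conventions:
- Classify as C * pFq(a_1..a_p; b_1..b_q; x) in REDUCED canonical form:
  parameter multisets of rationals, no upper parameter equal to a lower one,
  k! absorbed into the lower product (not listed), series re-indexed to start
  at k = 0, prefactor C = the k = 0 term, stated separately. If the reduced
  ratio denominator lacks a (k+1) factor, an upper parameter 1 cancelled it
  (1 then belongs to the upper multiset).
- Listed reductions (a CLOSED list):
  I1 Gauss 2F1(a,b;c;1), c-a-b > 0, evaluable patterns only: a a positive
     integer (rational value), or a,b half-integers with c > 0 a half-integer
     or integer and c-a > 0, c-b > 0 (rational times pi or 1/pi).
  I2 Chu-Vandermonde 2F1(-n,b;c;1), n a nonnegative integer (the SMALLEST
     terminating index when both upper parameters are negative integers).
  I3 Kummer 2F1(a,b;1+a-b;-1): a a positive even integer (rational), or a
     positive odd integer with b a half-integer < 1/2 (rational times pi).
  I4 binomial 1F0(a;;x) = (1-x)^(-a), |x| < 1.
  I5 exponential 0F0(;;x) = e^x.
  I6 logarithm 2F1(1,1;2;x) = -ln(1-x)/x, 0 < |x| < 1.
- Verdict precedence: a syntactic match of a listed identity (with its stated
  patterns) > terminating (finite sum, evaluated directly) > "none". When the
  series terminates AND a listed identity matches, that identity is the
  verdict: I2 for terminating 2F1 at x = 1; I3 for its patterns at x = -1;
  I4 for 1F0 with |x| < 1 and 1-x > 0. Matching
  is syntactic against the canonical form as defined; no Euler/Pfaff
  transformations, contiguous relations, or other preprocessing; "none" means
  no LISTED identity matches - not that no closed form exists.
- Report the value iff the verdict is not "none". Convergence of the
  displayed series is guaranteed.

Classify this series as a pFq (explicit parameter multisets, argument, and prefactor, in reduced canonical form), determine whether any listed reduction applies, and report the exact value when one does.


Prefactor \frac{4}{7}, argument -\frac{1}{4}: 2F1 with upper {1, 1} over lower {2}. Verdict (x = -\frac{1}{4}): the logarithmic series (I6) applies (the logarithm: parameters (1,1;2), x = -\frac{1}{4}). Exact value: \frac{16}{7} \cdot \ln\left(\frac{5}{4}\right).

The tell: t_0 being \frac{4}{7}, the running product (prefactor 4/7) telescopes to a rising factorial.
Term ratio: r(k) = -\frac{1}{4} * (k+1) (k+1) / [(k+2) (k+1)] ; factor over Q: parameters, x = -\frac{1}{4}, and C = \frac{4}{7}.


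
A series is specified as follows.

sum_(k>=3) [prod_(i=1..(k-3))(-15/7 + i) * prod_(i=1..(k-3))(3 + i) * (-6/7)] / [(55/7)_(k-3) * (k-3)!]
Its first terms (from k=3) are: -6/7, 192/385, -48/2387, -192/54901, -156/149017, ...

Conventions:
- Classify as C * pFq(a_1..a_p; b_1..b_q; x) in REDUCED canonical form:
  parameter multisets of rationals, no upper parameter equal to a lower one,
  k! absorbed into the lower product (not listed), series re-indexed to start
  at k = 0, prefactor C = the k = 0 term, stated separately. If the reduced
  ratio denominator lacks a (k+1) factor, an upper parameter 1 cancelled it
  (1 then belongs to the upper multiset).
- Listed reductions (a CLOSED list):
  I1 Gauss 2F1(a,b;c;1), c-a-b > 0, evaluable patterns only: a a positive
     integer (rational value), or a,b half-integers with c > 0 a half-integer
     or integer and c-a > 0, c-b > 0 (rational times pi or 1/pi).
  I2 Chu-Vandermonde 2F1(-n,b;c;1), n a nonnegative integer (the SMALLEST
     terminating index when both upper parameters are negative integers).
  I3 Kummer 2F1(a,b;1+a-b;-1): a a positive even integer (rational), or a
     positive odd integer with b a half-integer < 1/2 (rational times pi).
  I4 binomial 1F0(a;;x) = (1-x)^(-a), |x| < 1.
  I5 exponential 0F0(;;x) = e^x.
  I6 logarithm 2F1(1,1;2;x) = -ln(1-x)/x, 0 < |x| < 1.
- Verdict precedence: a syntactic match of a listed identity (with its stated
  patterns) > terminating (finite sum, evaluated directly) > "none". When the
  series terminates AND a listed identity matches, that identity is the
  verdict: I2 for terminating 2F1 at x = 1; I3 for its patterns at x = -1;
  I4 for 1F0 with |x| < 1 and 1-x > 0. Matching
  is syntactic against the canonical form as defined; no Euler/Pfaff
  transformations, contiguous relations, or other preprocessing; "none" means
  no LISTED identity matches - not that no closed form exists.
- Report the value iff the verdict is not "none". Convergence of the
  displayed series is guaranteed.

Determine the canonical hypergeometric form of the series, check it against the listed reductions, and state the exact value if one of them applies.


The series (x = 1) is 2F1: upper {-8/7, 4}, lower {55/7}, prefactor -6/7. Verdict: this is Gauss's theorem (I1) (x = 1: the Gamma ratio telescopes since c-a-b = 5 > 0 and a = 4 in Z>0). Its exact value is -225828/588245.

First insight: x = 1 and the running product (C = -6/7) telescopes to a rising factorial.
Step ratio: r(k) = 1 * (k-8/7) (k+4) / [(k+55/7) (k+1)] - rational in k. x = 1; t_0 = -6/7; negate the roots.


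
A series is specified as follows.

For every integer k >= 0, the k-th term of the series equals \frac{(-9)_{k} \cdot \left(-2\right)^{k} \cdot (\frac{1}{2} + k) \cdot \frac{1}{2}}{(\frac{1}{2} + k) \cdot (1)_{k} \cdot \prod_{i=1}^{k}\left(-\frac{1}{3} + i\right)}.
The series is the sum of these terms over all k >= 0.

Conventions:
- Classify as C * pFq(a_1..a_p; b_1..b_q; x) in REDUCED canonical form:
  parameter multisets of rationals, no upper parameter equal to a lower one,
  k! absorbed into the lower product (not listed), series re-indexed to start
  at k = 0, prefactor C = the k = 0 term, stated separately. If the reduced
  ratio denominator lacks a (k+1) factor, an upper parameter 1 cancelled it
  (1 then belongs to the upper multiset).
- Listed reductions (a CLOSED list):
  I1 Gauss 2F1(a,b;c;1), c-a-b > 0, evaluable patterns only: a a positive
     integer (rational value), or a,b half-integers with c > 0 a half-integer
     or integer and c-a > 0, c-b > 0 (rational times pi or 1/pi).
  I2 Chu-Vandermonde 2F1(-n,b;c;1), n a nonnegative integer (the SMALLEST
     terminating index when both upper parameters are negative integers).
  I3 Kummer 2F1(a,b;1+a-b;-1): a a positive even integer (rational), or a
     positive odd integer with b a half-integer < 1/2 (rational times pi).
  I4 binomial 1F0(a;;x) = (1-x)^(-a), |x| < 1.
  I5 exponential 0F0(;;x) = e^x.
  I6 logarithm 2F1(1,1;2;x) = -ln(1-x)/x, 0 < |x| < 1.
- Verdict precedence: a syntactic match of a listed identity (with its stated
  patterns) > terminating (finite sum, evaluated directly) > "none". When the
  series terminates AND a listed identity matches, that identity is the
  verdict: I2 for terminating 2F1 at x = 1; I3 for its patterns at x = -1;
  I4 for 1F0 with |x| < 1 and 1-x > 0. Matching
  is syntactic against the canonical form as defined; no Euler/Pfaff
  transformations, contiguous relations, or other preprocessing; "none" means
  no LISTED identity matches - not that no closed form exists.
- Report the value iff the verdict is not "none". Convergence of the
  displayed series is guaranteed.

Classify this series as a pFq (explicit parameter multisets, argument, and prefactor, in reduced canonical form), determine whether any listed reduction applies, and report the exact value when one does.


Reduced: x = -2, 1F1, upper = {-9}, lower = {\frac{2}{3}}, C = \frac{1}{2}. Verdict: terminating at k = 9: the factor (-9)_k kills every later term; summing the 10 survivors is exact. Its exact value is \frac{3281666779}{9784775}.

Structural cue: from the first term \frac{1}{2}: the lower running product (C = 1/2) is a rising factorial.
Consecutive-term ratio: r(k) = -2 * (k-9) / [(k+\frac{2}{3}) (k+1)] - rational; roots negated = parameters, x = -2, C = \frac{1}{2}.
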